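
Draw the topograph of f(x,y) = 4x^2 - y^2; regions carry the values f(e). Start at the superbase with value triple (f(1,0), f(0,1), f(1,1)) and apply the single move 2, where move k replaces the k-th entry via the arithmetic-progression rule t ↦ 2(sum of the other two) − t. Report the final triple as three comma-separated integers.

start (4,-1,3) = (f(1,0),f(0,1),f(1,1))
replace slot 2: 2·(4+3) − (-1) = 15 → (4,15,3)

4,15,3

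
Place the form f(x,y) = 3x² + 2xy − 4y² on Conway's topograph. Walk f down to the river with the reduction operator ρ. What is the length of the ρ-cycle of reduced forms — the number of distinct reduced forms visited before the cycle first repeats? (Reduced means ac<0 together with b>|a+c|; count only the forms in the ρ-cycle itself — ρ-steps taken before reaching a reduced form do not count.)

D = 52, ⌊√D⌋ = 7
river: ρ → (-4,6,1)
river: ρ → (1,6,-4)
river: ρ → (-4,2,3)
river: ρ → (3,4,-3)
river: ρ → (-3,2,4)
river: ρ → (4,6,-1)
river: ρ → (-1,6,4)
river: ρ → (4,2,-3)
river: ρ → (-3,4,3)
river: ρ → (3,2,-4)
ρ-cycle length = 10 (tail of 0 descent steps not counted)

10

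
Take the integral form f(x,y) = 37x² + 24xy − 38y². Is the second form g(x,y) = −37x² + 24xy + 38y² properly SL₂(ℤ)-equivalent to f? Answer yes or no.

D₁ = 6200, D₂ = 6200
river cycle of f (length 16): (-38, 52, 23), (23, 40, -50), (-50, 60, 13), (13, 70, -25), (-25, 30, 53), (53, 76, -2), (-2, 76, 53), (53, 30, -25), (-25, 70, 13), (13, 60, -50), … (6 more)
river cycle of g (length 16): (38, 52, -23), (-23, 40, 50), (50, 60, -13), (-13, 70, 25), (25, 30, -53), (-53, 76, 2), (2, 76, -53), (-53, 30, 25), (25, 70, -13), (-13, 60, 50), … (6 more)
cycles differ ⇒ inequivalent

no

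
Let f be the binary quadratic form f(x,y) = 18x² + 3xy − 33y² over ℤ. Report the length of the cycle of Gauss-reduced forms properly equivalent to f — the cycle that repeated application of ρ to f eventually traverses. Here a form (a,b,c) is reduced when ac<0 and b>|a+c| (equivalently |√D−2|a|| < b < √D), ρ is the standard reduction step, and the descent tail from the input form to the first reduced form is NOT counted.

D = 2385, ⌊√D⌋ = 48
descent: ρ → (-33,-3,18)
descent: ρ → (18,39,-12)  [lands on river]
river: ρ → (-12,33,27)
river: ρ → (27,21,-18)
river: ρ → (-18,15,30)
river: ρ → (30,45,-3)
river: ρ → (-3,45,30)
river: ρ → (30,15,-18)
river: ρ → (-18,21,27)
river: ρ → (27,33,-12)
river: ρ → (-12,39,18)
river: ρ → (18,33,-18)
river: ρ → (-18,39,12)
river: ρ → (12,33,-27)
river: ρ → (-27,21,18)
river: ρ → (18,15,-30)
river: ρ → (-30,45,3)
river: ρ → (3,45,-30)
river: ρ → (-30,15,18)
river: ρ → (18,21,-27)
river: ρ → (-27,33,12)
river: ρ → (12,39,-18)
river: ρ → (-18,33,18)
ρ-cycle length = 22 (tail of 2 descent steps not counted)

22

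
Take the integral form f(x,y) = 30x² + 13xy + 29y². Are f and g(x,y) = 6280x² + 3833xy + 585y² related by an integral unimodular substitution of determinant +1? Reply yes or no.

D₁ = -3311, D₂ = -3311
f: flip: (30,13,29)→(29,-13,30)
f: reduced (well bottom): (29,-13,30) with a≤c, −a<b≤a
g: flip: (6280,3833,585)→(585,-3833,6280)
g: translate: b→-323 (≡-3833 mod 1170), so (585,-3833,6280)→(585,-323,46)
g: flip: (585,-323,46)→(46,323,585)
g: translate: b→-45 (≡323 mod 92), so (46,323,585)→(46,-45,29)
g: flip: (46,-45,29)→(29,45,46)
g: translate: b→-13 (≡45 mod 58), so (29,45,46)→(29,-13,30)
g: reduced (well bottom): (29,-13,30) with a≤c, −a<b≤a
reduced forms (29, -13, 30) vs (29, -13, 30) ⇒ equivalent

yes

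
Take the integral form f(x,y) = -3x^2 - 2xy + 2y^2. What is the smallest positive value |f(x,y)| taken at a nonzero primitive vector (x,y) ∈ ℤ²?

descent: ρ → (2,2,-3)  [lands on river]
river: ρ → (-3,4,1)
river: ρ → (1,4,-3)
river: ρ → (-3,2,2)
closes: descent 1, river 4
min |a| on river = 1

1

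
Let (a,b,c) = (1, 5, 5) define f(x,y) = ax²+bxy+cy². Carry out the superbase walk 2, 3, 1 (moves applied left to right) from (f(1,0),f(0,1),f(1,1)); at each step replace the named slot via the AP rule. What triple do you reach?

start (1,5,11) = (f(1,0),f(0,1),f(1,1))
replace slot 2: 2·(1+11) − 5 = 19 → (1,19,11)
replace slot 3: 2·(1+19) − 11 = 29 → (1,19,29)
replace slot 1: 2·(19+29) − 1 = 95 → (95,19,29)

95,19,29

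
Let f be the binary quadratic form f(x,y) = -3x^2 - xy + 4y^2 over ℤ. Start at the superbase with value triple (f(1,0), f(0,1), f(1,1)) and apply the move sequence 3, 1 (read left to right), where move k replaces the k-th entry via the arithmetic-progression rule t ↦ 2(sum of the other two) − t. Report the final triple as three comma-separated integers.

start (-3,4,0) = (f(1,0),f(0,1),f(1,1))
replace slot 3: 2·((-3)+4) − 0 = 2 → (-3,4,2)
replace slot 1: 2·(4+2) − (-3) = 15 → (15,4,2)

15,4,2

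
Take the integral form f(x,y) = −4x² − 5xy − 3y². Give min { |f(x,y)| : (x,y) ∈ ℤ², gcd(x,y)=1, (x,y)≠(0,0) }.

translate: b→-3 (≡5 mod 8), so (4,5,3)→(4,-3,2)
flip: (4,-3,2)→(2,3,4)
translate: b→-1 (≡3 mod 4), so (2,3,4)→(2,-1,3)
reduced (well bottom): (2,-1,3) with a≤c, −a<b≤a
well minimum |f| = |-2| = 2 (negative-definite)

2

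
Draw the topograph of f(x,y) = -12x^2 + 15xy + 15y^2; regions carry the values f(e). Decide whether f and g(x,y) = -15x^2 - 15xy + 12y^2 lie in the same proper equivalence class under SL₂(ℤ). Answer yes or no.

D₁ = 945, D₂ = 945
river cycle of f (length 6): (15, 15, -12), (-12, 9, 18), (18, 27, -3), (-3, 27, 18), (18, 9, -12), (-12, 15, 15)
river cycle of g (length 6): (12, 15, -15), (-15, 15, 12), (12, 9, -18), (-18, 27, 3), (3, 27, -18), (-18, 9, 12)
cycles differ ⇒ inequivalent

no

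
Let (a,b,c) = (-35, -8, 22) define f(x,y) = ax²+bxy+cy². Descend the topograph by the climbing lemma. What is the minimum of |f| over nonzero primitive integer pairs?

descent: ρ → (22,52,-5)  [lands on river]
river: ρ → (-5,48,42)
river: ρ → (42,36,-11)
river: ρ → (-11,52,10)
river: ρ → (10,48,-21)
river: ρ → (-21,36,22)
closes: descent 1, river 6
min |a| on river = 5

5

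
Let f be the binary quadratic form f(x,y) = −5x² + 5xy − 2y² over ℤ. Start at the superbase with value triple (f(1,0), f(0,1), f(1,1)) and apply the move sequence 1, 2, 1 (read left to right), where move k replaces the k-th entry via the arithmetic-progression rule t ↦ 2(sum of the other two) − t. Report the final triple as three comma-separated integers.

start (-5,-2,-2) = (f(1,0),f(0,1),f(1,1))
replace slot 1: 2·((-2)+(-2)) − (-5) = -3 → (-3,-2,-2)
replace slot 2: 2·((-3)+(-2)) − (-2) = -8 → (-3,-8,-2)
replace slot 1: 2·((-8)+(-2)) − (-3) = -17 → (-17,-8,-2)

-17,-8,-2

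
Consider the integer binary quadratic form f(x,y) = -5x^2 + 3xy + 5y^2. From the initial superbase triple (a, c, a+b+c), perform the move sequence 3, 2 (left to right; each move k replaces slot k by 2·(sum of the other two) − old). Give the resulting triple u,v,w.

start (-5,5,3) = (f(1,0),f(0,1),f(1,1))
replace slot 3: 2·((-5)+5) − 3 = -3 → (-5,5,-3)
replace slot 2: 2·((-5)+(-3)) − 5 = -21 → (-5,-21,-3)

-5,-21,-3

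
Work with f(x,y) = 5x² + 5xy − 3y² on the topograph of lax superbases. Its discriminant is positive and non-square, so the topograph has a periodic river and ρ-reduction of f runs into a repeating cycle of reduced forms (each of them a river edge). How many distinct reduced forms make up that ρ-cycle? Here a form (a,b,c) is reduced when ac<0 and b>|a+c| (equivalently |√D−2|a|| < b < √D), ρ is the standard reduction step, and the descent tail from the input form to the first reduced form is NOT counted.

D = 85, ⌊√D⌋ = 9
river: ρ → (-3,7,3)
river: ρ → (3,5,-5)
river: ρ → (-5,5,3)
river: ρ → (3,7,-3)
river: ρ → (-3,5,5)
river: ρ → (5,5,-3)
ρ-cycle length = 6 (tail of 0 descent steps not counted)

6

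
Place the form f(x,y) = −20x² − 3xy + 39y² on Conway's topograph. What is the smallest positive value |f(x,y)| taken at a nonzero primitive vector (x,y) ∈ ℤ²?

descent: ρ → (39,3,-20)
descent: ρ → (-20,37,22)  [lands on river]
river: ρ → (22,51,-6)
river: ρ → (-6,45,46)
river: ρ → (46,47,-5)
river: ρ → (-5,53,16)
river: ρ → (16,43,-20)
closes: descent 2, river 6
min |a| on river = 5

5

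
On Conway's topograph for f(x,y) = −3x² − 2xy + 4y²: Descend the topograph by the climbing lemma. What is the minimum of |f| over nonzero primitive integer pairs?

descent: ρ → (4,2,-3)  [lands on river]
river: ρ → (-3,4,3)
river: ρ → (3,2,-4)
river: ρ → (-4,6,1)
river: ρ → (1,6,-4)
river: ρ → (-4,2,3)
river: ρ → (3,4,-3)
river: ρ → (-3,2,4)
river: ρ → (4,6,-1)
river: ρ → (-1,6,4)
closes: descent 1, river 10
min |a| on river = 1

1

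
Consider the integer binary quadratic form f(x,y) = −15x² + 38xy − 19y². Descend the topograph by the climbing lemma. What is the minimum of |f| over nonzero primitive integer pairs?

descent: ρ → (-19,0,4)
descent: ρ → (4,16,-3)  [lands on river]
river: ρ → (-3,14,9)
river: ρ → (9,4,-8)
river: ρ → (-8,12,5)
river: ρ → (5,8,-12)
river: ρ → (-12,16,1)
river: ρ → (1,16,-12)
river: ρ → (-12,8,5)
river: ρ → (5,12,-8)
river: ρ → (-8,4,9)
river: ρ → (9,14,-3)
river: ρ → (-3,16,4)
closes: descent 2, river 12
min |a| on river = 1

1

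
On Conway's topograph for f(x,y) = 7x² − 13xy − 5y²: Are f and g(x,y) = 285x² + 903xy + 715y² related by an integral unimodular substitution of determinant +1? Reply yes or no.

D₁ = 309, D₂ = 309
river cycle of f (length 6): (-5, 13, 7), (7, 15, -3), (-3, 15, 7), (7, 13, -5), (-5, 17, 1), (1, 17, -5)
river cycle of g (length 6): (7, 15, -3), (-3, 15, 7), (7, 13, -5), (-5, 17, 1), (1, 17, -5), (-5, 13, 7)
cycles coincide ⇒ equivalent

yes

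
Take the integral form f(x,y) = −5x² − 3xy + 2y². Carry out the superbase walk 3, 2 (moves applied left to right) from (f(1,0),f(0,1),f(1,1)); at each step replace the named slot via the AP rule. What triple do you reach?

start (-5,2,-6) = (f(1,0),f(0,1),f(1,1))
replace slot 3: 2·((-5)+2) − (-6) = 0 → (-5,2,0)
replace slot 2: 2·((-5)+0) − 2 = -12 → (-5,-12,0)

-5,-12,0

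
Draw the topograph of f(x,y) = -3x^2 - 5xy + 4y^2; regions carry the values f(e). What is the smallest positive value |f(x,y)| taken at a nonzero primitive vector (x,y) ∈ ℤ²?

descent: ρ → (4,5,-3)  [lands on river]
river: ρ → (-3,7,2)
river: ρ → (2,5,-6)
river: ρ → (-6,7,1)
river: ρ → (1,7,-6)
river: ρ → (-6,5,2)
river: ρ → (2,7,-3)
river: ρ → (-3,5,4)
river: ρ → (4,3,-4)
river: ρ → (-4,5,3)
river: ρ → (3,7,-2)
river: ρ → (-2,5,6)
river: ρ → (6,7,-1)
river: ρ → (-1,7,6)
river: ρ → (6,5,-2)
river: ρ → (-2,7,3)
river: ρ → (3,5,-4)
river: ρ → (-4,3,4)
closes: descent 1, river 18
min |a| on river = 1

1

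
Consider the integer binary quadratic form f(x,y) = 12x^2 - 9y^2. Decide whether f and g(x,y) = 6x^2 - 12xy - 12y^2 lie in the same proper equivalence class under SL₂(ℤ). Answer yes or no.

D₁ = 432, D₂ = 432
river cycle of f (length 2): (-9, 18, 3), (3, 18, -9)
river cycle of g (length 2): (-12, 12, 6), (6, 12, -12)
cycles differ ⇒ inequivalent

no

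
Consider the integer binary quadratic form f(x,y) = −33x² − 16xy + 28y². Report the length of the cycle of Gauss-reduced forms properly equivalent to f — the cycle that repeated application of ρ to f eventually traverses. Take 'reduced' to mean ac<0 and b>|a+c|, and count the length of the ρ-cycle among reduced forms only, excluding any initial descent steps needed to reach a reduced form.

D = 3952, ⌊√D⌋ = 62
descent: ρ → (28,16,-33)  [lands on river]
river: ρ → (-33,50,11)
river: ρ → (11,60,-8)
river: ρ → (-8,52,39)
river: ρ → (39,26,-21)
river: ρ → (-21,58,7)
river: ρ → (7,54,-37)
river: ρ → (-37,20,24)
river: ρ → (24,28,-33)
river: ρ → (-33,38,19)
river: ρ → (19,38,-33)
river: ρ → (-33,28,24)
river: ρ → (24,20,-37)
river: ρ → (-37,54,7)
river: ρ → (7,58,-21)
river: ρ → (-21,26,39)
river: ρ → (39,52,-8)
river: ρ → (-8,60,11)
river: ρ → (11,50,-33)
river: ρ → (-33,16,28)
river: ρ → (28,40,-21)
river: ρ → (-21,44,24)
river: ρ → (24,52,-13)
river: ρ → (-13,52,24)
river: ρ → (24,44,-21)
river: ρ → (-21,40,28)
ρ-cycle length = 26 (tail of 1 descent step not counted)

26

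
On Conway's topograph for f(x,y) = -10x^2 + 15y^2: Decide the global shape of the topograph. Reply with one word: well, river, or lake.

D = b²−4ac = 0² − 4·(-10)·15 = 600
D > 0 non-square ⇒ indefinite ⇒ periodic river

river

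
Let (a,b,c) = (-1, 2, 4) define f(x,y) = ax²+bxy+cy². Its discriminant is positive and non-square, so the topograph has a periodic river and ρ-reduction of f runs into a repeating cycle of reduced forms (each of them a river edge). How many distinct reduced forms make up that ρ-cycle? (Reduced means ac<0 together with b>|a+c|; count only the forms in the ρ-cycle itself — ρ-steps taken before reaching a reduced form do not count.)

D = 20, ⌊√D⌋ = 4
descent: ρ → (4,-2,-1)
descent: ρ → (-1,4,1)  [lands on river]
river: ρ → (1,4,-1)
ρ-cycle length = 2 (tail of 2 descent steps not counted)

2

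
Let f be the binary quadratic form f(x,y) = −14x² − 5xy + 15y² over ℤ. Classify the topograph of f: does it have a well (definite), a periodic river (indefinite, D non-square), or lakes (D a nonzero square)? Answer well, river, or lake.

D = b²−4ac = (-5)² − 4·(-14)·15 = 865
D > 0 non-square ⇒ indefinite ⇒ periodic river

river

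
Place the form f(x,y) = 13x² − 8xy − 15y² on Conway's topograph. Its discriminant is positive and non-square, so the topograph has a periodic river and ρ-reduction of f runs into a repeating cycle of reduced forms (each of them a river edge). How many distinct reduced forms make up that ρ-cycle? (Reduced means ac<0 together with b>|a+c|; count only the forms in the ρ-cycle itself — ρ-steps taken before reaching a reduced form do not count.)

D = 844, ⌊√D⌋ = 29
descent: ρ → (-15,8,13)  [lands on river]
river: ρ → (13,18,-10)
river: ρ → (-10,22,9)
river: ρ → (9,14,-18)
river: ρ → (-18,22,5)
river: ρ → (5,28,-3)
river: ρ → (-3,26,14)
river: ρ → (14,2,-15)
river: ρ → (-15,28,1)
river: ρ → (1,28,-15)
river: ρ → (-15,2,14)
river: ρ → (14,26,-3)
river: ρ → (-3,28,5)
river: ρ → (5,22,-18)
river: ρ → (-18,14,9)
river: ρ → (9,22,-10)
river: ρ → (-10,18,13)
river: ρ → (13,8,-15)
river: ρ → (-15,22,6)
river: ρ → (6,26,-7)
river: ρ → (-7,16,21)
river: ρ → (21,26,-2)
river: ρ → (-2,26,21)
river: ρ → (21,16,-7)
river: ρ → (-7,26,6)
river: ρ → (6,22,-15)
ρ-cycle length = 26 (tail of 1 descent step not counted)

26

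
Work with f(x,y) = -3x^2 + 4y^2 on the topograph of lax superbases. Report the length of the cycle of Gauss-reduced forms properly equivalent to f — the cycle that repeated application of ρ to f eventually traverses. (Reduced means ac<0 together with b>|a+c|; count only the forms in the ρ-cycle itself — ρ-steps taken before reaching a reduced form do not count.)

D = 48, ⌊√D⌋ = 6
descent: ρ → (4,0,-3)
descent: ρ → (-3,6,1)  [lands on river]
river: ρ → (1,6,-3)
ρ-cycle length = 2 (tail of 2 descent steps not counted)

2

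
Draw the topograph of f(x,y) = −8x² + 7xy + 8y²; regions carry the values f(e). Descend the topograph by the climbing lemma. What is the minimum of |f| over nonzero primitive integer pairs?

river: ρ → (8,9,-7)
river: ρ → (-7,5,10)
river: ρ → (10,15,-2)
river: ρ → (-2,17,2)
river: ρ → (2,15,-10)
river: ρ → (-10,5,7)
river: ρ → (7,9,-8)
river: ρ → (-8,7,8)
closes: descent 0, river 8
min |a| on river = 2

2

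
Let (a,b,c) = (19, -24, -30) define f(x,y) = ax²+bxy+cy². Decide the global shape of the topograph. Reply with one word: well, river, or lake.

D = b²−4ac = (-24)² − 4·19·(-30) = 2856
D > 0 non-square ⇒ indefinite ⇒ periodic river

river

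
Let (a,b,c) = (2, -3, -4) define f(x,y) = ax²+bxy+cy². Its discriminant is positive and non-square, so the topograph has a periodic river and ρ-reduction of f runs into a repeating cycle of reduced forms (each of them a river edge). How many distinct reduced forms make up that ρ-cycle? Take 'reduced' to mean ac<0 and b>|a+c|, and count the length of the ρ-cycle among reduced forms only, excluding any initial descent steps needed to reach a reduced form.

D = 41, ⌊√D⌋ = 6
descent: ρ → (-4,3,2)  [lands on river]
river: ρ → (2,5,-2)
river: ρ → (-2,3,4)
river: ρ → (4,5,-1)
river: ρ → (-1,5,4)
river: ρ → (4,3,-2)
river: ρ → (-2,5,2)
river: ρ → (2,3,-4)
river: ρ → (-4,5,1)
river: ρ → (1,5,-4)
ρ-cycle length = 10 (tail of 1 descent step not counted)

10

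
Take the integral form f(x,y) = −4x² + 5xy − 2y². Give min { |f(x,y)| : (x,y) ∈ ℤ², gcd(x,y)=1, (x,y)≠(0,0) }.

translate: b→3 (≡-5 mod 8), so (4,-5,2)→(4,3,1)
flip: (4,3,1)→(1,-3,4)
translate: b→1 (≡-3 mod 2), so (1,-3,4)→(1,1,2)
reduced (well bottom): (1,1,2) with a≤c, −a<b≤a
well minimum |f| = |-1| = 1 (negative-definite)

1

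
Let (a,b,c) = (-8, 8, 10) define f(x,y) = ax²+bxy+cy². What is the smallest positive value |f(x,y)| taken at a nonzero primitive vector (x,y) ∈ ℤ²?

river: ρ → (10,12,-6)
river: ρ → (-6,12,10)
river: ρ → (10,8,-8)
river: ρ → (-8,8,10)
closes: descent 0, river 4
min |a| on river = 6

6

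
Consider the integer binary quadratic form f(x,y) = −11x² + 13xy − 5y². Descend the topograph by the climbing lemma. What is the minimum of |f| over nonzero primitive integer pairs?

translate: b→9 (≡-13 mod 22), so (11,-13,5)→(11,9,3)
flip: (11,9,3)→(3,-9,11)
translate: b→3 (≡-9 mod 6), so (3,-9,11)→(3,3,5)
reduced (well bottom): (3,3,5) with a≤c, −a<b≤a
well minimum |f| = |-3| = 3 (negative-definite)

3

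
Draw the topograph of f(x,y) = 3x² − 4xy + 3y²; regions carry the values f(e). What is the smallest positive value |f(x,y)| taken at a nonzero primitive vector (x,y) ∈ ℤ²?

translate: b→2 (≡-4 mod 6), so (3,-4,3)→(3,2,2)
flip: (3,2,2)→(2,-2,3)
translate: b→2 (≡-2 mod 4), so (2,-2,3)→(2,2,3)
reduced (well bottom): (2,2,3) with a≤c, −a<b≤a
well minimum = a = 2

2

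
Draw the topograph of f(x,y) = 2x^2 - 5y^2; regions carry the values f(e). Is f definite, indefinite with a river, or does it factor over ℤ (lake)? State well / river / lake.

D = b²−4ac = 0² − 4·2·(-5) = 40
D > 0 non-square ⇒ indefinite ⇒ periodic river

river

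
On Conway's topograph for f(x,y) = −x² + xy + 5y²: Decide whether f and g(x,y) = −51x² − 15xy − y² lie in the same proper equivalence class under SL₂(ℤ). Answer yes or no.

D₁ = 21, D₂ = 21
river cycle of f (length 2): (-1, 3, 3), (3, 3, -1)
river cycle of g (length 2): (-1, 3, 3), (3, 3, -1)
cycles coincide ⇒ equivalent

yes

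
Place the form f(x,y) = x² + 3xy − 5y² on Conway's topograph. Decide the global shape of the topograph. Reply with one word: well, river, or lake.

D = b²−4ac = 3² − 4·1·(-5) = 29
D > 0 non-square ⇒ indefinite ⇒ periodic river

river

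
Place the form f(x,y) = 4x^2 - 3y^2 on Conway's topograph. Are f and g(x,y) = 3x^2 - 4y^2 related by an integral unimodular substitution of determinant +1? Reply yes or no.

D₁ = 48, D₂ = 48
river cycle of f (length 2): (-3, 6, 1), (1, 6, -3)
river cycle of g (length 2): (3, 6, -1), (-1, 6, 3)
cycles differ ⇒ inequivalent

no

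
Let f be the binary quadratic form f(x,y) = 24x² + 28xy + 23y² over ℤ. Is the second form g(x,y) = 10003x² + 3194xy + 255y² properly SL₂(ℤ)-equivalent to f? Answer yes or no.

D₁ = -1424, D₂ = -1424
f: translate: b→-20 (≡28 mod 48), so (24,28,23)→(24,-20,19)
f: flip: (24,-20,19)→(19,20,24)
f: translate: b→-18 (≡20 mod 38), so (19,20,24)→(19,-18,23)
f: reduced (well bottom): (19,-18,23) with a≤c, −a<b≤a
g: flip: (10003,3194,255)→(255,-3194,10003)
g: translate: b→-134 (≡-3194 mod 510), so (255,-3194,10003)→(255,-134,19)
g: flip: (255,-134,19)→(19,134,255)
g: translate: b→-18 (≡134 mod 38), so (19,134,255)→(19,-18,23)
g: reduced (well bottom): (19,-18,23) with a≤c, −a<b≤a
reduced forms (19, -18, 23) vs (19, -18, 23) ⇒ equivalent

yes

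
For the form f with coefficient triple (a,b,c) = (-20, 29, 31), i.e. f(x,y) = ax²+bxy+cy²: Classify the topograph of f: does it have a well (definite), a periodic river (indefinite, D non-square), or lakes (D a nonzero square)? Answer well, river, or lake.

D = b²−4ac = 29² − 4·(-20)·31 = 3321
D > 0 non-square ⇒ indefinite ⇒ periodic river

river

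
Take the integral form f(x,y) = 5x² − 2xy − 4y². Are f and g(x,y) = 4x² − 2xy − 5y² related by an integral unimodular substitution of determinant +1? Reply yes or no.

D₁ = 84, D₂ = 84
river cycle of f (length 6): (-4, 2, 5), (5, 8, -1), (-1, 8, 5), (5, 2, -4), (-4, 6, 3), (3, 6, -4)
river cycle of g (length 6): (-5, 2, 4), (4, 6, -3), (-3, 6, 4), (4, 2, -5), (-5, 8, 1), (1, 8, -5)
cycles differ ⇒ inequivalent

no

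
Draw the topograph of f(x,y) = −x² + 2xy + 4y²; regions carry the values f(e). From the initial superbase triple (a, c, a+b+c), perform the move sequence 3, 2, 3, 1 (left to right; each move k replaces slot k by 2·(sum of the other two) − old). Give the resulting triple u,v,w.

start (-1,4,5) = (f(1,0),f(0,1),f(1,1))
replace slot 3: 2·((-1)+4) − 5 = 1 → (-1,4,1)
replace slot 2: 2·((-1)+1) − 4 = -4 → (-1,-4,1)
replace slot 3: 2·((-1)+(-4)) − 1 = -11 → (-1,-4,-11)
replace slot 1: 2·((-4)+(-11)) − (-1) = -29 → (-29,-4,-11)

-29,-4,-11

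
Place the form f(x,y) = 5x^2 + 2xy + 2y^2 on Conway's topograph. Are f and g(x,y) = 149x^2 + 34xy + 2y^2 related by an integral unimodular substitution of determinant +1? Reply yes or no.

D₁ = -36, D₂ = -36
f: flip: (5,2,2)→(2,-2,5)
f: translate: b→2 (≡-2 mod 4), so (2,-2,5)→(2,2,5)
f: reduced (well bottom): (2,2,5) with a≤c, −a<b≤a
g: flip: (149,34,2)→(2,-34,149)
g: translate: b→2 (≡-34 mod 4), so (2,-34,149)→(2,2,5)
g: reduced (well bottom): (2,2,5) with a≤c, −a<b≤a
reduced forms (2, 2, 5) vs (2, 2, 5) ⇒ equivalent

yes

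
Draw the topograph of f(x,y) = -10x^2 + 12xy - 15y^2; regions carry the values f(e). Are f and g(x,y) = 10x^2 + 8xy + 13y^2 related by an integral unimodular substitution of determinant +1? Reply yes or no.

D₁ = -456, D₂ = -456
f is negative-definite; reduce −f:
−f: translate: b→8 (≡-12 mod 20), so (10,-12,15)→(10,8,13)
−f: reduced (well bottom): (10,8,13) with a≤c, −a<b≤a
flip sign back: reduced form of f is (-10,-8,-13)
g: reduced (well bottom): (10,8,13) with a≤c, −a<b≤a
reduced forms (-10, -8, -13) vs (10, 8, 13) ⇒ inequivalent

no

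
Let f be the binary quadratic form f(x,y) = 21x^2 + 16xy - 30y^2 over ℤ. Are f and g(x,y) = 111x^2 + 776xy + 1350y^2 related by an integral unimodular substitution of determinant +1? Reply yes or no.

D₁ = 2776, D₂ = 2776
river cycle of f (length 46): (-30, 44, 7), (7, 40, -42), (-42, 44, 5), (5, 46, -33), (-33, 20, 18), (18, 52, -1), (-1, 52, 18), (18, 20, -33), (-33, 46, 5), (5, 44, -42), … (36 more)
river cycle of g (length 46): (21, 16, -30), (-30, 44, 7), (7, 40, -42), (-42, 44, 5), (5, 46, -33), (-33, 20, 18), (18, 52, -1), (-1, 52, 18), (18, 20, -33), (-33, 46, 5), … (36 more)
cycles coincide ⇒ equivalent

yes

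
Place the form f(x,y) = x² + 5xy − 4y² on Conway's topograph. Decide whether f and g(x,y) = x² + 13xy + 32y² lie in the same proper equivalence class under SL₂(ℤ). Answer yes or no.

D₁ = 41, D₂ = 41
river cycle of f (length 10): (-4, 3, 2), (2, 5, -2), (-2, 3, 4), (4, 5, -1), (-1, 5, 4), (4, 3, -2), (-2, 5, 2), (2, 3, -4), (-4, 5, 1), (1, 5, -4)
river cycle of g (length 10): (1, 5, -4), (-4, 3, 2), (2, 5, -2), (-2, 3, 4), (4, 5, -1), (-1, 5, 4), (4, 3, -2), (-2, 5, 2), (2, 3, -4), (-4, 5, 1)
cycles coincide ⇒ equivalent

yes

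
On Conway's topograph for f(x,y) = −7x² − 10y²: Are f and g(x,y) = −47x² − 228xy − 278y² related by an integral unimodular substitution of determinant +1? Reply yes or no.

D₁ = -280, D₂ = -280
f is negative-definite; reduce −f:
−f: reduced (well bottom): (7,0,10) with a≤c, −a<b≤a
flip sign back: reduced form of f is (-7,0,-10)
g is negative-definite; reduce −g:
−g: translate: b→40 (≡228 mod 94), so (47,228,278)→(47,40,10)
−g: flip: (47,40,10)→(10,-40,47)
−g: translate: b→0 (≡-40 mod 20), so (10,-40,47)→(10,0,7)
−g: flip: (10,0,7)→(7,0,10)
−g: reduced (well bottom): (7,0,10) with a≤c, −a<b≤a
flip sign back: reduced form of g is (-7,0,-10)
reduced forms (-7, 0, -10) vs (-7, 0, -10) ⇒ equivalent

yes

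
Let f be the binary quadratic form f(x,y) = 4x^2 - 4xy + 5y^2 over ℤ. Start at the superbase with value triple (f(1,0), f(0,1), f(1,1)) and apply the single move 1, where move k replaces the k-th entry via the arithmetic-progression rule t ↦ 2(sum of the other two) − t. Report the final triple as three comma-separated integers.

start (4,5,5) = (f(1,0),f(0,1),f(1,1))
replace slot 1: 2·(5+5) − 4 = 16 → (16,5,5)

16,5,5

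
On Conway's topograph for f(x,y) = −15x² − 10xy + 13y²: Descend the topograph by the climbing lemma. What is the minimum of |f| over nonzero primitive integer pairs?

descent: ρ → (13,10,-15)  [lands on river]
river: ρ → (-15,20,8)
river: ρ → (8,28,-3)
river: ρ → (-3,26,17)
river: ρ → (17,8,-12)
river: ρ → (-12,16,13)
closes: descent 1, river 6
min |a| on river = 3

3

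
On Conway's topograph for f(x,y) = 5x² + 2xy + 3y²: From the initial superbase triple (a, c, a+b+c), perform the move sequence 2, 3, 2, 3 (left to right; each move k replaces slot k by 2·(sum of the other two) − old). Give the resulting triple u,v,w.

start (5,3,10) = (f(1,0),f(0,1),f(1,1))
replace slot 2: 2·(5+10) − 3 = 27 → (5,27,10)
replace slot 3: 2·(5+27) − 10 = 54 → (5,27,54)
replace slot 2: 2·(5+54) − 27 = 91 → (5,91,54)
replace slot 3: 2·(5+91) − 54 = 138 → (5,91,138)

5,91,138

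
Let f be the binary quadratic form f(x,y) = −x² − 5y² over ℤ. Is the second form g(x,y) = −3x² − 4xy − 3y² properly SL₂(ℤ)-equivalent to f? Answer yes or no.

D₁ = -20, D₂ = -20
f is negative-definite; reduce −f:
−f: reduced (well bottom): (1,0,5) with a≤c, −a<b≤a
flip sign back: reduced form of f is (-1,0,-5)
g is negative-definite; reduce −g:
−g: translate: b→-2 (≡4 mod 6), so (3,4,3)→(3,-2,2)
−g: flip: (3,-2,2)→(2,2,3)
−g: reduced (well bottom): (2,2,3) with a≤c, −a<b≤a
flip sign back: reduced form of g is (-2,-2,-3)
reduced forms (-1, 0, -5) vs (-2, -2, -3) ⇒ inequivalent

no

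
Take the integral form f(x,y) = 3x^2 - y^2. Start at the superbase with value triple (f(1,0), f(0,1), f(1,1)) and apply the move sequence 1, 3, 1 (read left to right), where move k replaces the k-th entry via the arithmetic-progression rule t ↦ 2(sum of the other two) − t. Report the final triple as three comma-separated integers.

start (3,-1,2) = (f(1,0),f(0,1),f(1,1))
replace slot 1: 2·((-1)+2) − 3 = -1 → (-1,-1,2)
replace slot 3: 2·((-1)+(-1)) − 2 = -6 → (-1,-1,-6)
replace slot 1: 2·((-1)+(-6)) − (-1) = -13 → (-13,-1,-6)

-13,-1,-6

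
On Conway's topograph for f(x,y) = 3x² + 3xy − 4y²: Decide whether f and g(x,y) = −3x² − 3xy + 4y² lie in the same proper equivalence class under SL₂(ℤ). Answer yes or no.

D₁ = 57, D₂ = 57
river cycle of f (length 6): (-4, 5, 2), (2, 7, -1), (-1, 7, 2), (2, 5, -4), (-4, 3, 3), (3, 3, -4)
river cycle of g (length 6): (4, 3, -3), (-3, 3, 4), (4, 5, -2), (-2, 7, 1), (1, 7, -2), (-2, 5, 4)
cycles differ ⇒ inequivalent

no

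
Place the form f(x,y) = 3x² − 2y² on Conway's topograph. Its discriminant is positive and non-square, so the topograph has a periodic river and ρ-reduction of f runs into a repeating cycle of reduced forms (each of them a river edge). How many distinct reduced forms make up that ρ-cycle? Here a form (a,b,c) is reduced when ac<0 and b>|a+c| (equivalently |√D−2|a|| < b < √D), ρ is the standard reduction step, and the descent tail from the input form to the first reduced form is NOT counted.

D = 24, ⌊√D⌋ = 4
descent: ρ → (-2,4,1)  [lands on river]
river: ρ → (1,4,-2)
ρ-cycle length = 2 (tail of 1 descent step not counted)

2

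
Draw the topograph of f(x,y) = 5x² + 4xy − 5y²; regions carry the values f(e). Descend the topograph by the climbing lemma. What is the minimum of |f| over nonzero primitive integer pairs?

river: ρ → (-5,6,4)
river: ρ → (4,10,-1)
river: ρ → (-1,10,4)
river: ρ → (4,6,-5)
river: ρ → (-5,4,5)
river: ρ → (5,6,-4)
river: ρ → (-4,10,1)
river: ρ → (1,10,-4)
river: ρ → (-4,6,5)
river: ρ → (5,4,-5)
closes: descent 0, river 10
min |a| on river = 1

1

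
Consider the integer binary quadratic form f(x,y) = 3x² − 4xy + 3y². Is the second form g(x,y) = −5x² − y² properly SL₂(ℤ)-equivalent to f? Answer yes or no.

D₁ = -20, D₂ = -20
f: translate: b→2 (≡-4 mod 6), so (3,-4,3)→(3,2,2)
f: flip: (3,2,2)→(2,-2,3)
f: translate: b→2 (≡-2 mod 4), so (2,-2,3)→(2,2,3)
f: reduced (well bottom): (2,2,3) with a≤c, −a<b≤a
g is negative-definite; reduce −g:
−g: flip: (5,0,1)→(1,0,5)
−g: reduced (well bottom): (1,0,5) with a≤c, −a<b≤a
flip sign back: reduced form of g is (-1,0,-5)
reduced forms (2, 2, 3) vs (-1, 0, -5) ⇒ inequivalent

no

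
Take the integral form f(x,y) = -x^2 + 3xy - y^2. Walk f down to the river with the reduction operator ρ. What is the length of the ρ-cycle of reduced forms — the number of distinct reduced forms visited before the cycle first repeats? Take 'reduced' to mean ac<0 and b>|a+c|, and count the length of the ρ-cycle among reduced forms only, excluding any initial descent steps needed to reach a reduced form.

D = 5, ⌊√D⌋ = 2
descent: ρ → (-1,1,1)  [lands on river]
river: ρ → (1,1,-1)
ρ-cycle length = 2 (tail of 1 descent step not counted)

2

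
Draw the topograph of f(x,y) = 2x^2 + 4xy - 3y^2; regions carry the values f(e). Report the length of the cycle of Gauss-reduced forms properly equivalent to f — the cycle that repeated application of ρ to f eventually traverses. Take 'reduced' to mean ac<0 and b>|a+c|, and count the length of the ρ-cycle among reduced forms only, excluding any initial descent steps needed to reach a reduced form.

D = 40, ⌊√D⌋ = 6
river: ρ → (-3,2,3)
river: ρ → (3,4,-2)
river: ρ → (-2,4,3)
river: ρ → (3,2,-3)
river: ρ → (-3,4,2)
river: ρ → (2,4,-3)
ρ-cycle length = 6 (tail of 0 descent steps not counted)

6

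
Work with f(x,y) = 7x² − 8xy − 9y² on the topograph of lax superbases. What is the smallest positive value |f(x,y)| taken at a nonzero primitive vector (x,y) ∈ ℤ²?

descent: ρ → (-9,8,7)  [lands on river]
river: ρ → (7,6,-10)
river: ρ → (-10,14,3)
river: ρ → (3,16,-5)
river: ρ → (-5,14,6)
river: ρ → (6,10,-9)
closes: descent 1, river 6
min |a| on river = 3

3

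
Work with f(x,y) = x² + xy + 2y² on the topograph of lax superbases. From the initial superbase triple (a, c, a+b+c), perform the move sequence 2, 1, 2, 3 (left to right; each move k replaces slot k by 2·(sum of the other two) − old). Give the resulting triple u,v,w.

start (1,2,4) = (f(1,0),f(0,1),f(1,1))
replace slot 2: 2·(1+4) − 2 = 8 → (1,8,4)
replace slot 1: 2·(8+4) − 1 = 23 → (23,8,4)
replace slot 2: 2·(23+4) − 8 = 46 → (23,46,4)
replace slot 3: 2·(23+46) − 4 = 134 → (23,46,134)

23,46,134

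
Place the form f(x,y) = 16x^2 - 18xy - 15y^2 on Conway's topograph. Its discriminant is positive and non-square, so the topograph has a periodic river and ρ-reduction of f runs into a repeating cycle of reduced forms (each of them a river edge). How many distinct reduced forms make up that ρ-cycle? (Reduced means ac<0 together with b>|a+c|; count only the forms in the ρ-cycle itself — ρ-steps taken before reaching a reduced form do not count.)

D = 1284, ⌊√D⌋ = 35
descent: ρ → (-15,18,16)  [lands on river]
river: ρ → (16,14,-17)
river: ρ → (-17,20,13)
river: ρ → (13,32,-5)
river: ρ → (-5,28,25)
river: ρ → (25,22,-8)
river: ρ → (-8,26,19)
river: ρ → (19,12,-15)
ρ-cycle length = 8 (tail of 1 descent step not counted)

8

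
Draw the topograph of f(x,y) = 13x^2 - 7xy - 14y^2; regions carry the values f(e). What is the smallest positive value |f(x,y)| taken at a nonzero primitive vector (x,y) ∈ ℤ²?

descent: ρ → (-14,7,13)  [lands on river]
river: ρ → (13,19,-8)
river: ρ → (-8,13,19)
river: ρ → (19,25,-2)
river: ρ → (-2,27,6)
river: ρ → (6,21,-14)
closes: descent 1, river 6
min |a| on river = 2

2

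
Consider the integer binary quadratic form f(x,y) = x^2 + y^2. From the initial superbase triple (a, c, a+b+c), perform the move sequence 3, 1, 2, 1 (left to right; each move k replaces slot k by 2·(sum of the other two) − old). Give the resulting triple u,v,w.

start (1,1,2) = (f(1,0),f(0,1),f(1,1))
replace slot 3: 2·(1+1) − 2 = 2 → (1,1,2)
replace slot 1: 2·(1+2) − 1 = 5 → (5,1,2)
replace slot 2: 2·(5+2) − 1 = 13 → (5,13,2)
replace slot 1: 2·(13+2) − 5 = 25 → (25,13,2)

25,13,2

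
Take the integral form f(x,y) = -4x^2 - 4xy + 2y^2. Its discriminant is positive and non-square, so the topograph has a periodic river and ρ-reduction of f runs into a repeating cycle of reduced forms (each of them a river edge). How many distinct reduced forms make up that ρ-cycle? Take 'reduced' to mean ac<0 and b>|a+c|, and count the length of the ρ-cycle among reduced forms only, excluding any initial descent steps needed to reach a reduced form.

D = 48, ⌊√D⌋ = 6
descent: ρ → (2,4,-4)  [lands on river]
river: ρ → (-4,4,2)
ρ-cycle length = 2 (tail of 1 descent step not counted)

2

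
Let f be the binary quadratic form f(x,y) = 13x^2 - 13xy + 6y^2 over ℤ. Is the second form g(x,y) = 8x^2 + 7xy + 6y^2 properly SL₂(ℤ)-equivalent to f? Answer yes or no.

D₁ = -143, D₂ = -143
f: translate: b→13 (≡-13 mod 26), so (13,-13,6)→(13,13,6)
f: flip: (13,13,6)→(6,-13,13)
f: translate: b→-1 (≡-13 mod 12), so (6,-13,13)→(6,-1,6)
f: flip: (6,-1,6)→(6,1,6)
f: reduced (well bottom): (6,1,6) with a≤c, −a<b≤a
g: flip: (8,7,6)→(6,-7,8)
g: translate: b→5 (≡-7 mod 12), so (6,-7,8)→(6,5,7)
g: reduced (well bottom): (6,5,7) with a≤c, −a<b≤a
reduced forms (6, 1, 6) vs (6, 5, 7) ⇒ inequivalent

no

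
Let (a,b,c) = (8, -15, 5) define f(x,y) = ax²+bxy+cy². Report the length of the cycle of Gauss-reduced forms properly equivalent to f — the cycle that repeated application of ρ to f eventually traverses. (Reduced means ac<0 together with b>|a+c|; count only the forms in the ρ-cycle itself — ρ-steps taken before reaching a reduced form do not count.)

D = 65, ⌊√D⌋ = 8
descent: ρ → (5,5,-2)  [lands on river]
river: ρ → (-2,7,2)
river: ρ → (2,5,-5)
river: ρ → (-5,5,2)
river: ρ → (2,7,-2)
river: ρ → (-2,5,5)
ρ-cycle length = 6 (tail of 1 descent step not counted)

6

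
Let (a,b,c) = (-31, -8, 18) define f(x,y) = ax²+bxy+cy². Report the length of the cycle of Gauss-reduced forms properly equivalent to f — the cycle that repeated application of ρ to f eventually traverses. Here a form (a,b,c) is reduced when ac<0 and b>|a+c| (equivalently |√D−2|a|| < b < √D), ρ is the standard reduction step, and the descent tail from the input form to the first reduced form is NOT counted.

D = 2296, ⌊√D⌋ = 47
descent: ρ → (18,44,-5)  [lands on river]
river: ρ → (-5,46,9)
river: ρ → (9,44,-10)
river: ρ → (-10,36,25)
river: ρ → (25,14,-21)
river: ρ → (-21,28,18)
ρ-cycle length = 6 (tail of 1 descent step not counted)

6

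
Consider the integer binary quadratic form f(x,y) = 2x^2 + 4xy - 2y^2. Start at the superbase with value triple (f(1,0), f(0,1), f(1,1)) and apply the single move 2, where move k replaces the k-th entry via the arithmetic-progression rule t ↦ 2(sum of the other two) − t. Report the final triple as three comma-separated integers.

start (2,-2,4) = (f(1,0),f(0,1),f(1,1))
replace slot 2: 2·(2+4) − (-2) = 14 → (2,14,4)

2,14,4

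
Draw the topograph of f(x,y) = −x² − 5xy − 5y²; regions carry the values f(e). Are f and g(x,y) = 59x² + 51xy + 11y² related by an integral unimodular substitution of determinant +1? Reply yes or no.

D₁ = 5, D₂ = 5
river cycle of f (length 2): (-1, 1, 1), (1, 1, -1)
river cycle of g (length 2): (1, 1, -1), (-1, 1, 1)
cycles coincide ⇒ equivalent

yes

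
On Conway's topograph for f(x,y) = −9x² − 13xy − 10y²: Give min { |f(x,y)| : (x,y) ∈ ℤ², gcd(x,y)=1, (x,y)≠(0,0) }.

translate: b→-5 (≡13 mod 18), so (9,13,10)→(9,-5,6)
flip: (9,-5,6)→(6,5,9)
reduced (well bottom): (6,5,9) with a≤c, −a<b≤a
well minimum |f| = |-6| = 6 (negative-definite)

6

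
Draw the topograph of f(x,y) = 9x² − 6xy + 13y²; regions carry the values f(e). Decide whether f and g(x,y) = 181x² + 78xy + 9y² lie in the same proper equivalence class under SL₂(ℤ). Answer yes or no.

D₁ = -432, D₂ = -432
f: reduced (well bottom): (9,-6,13) with a≤c, −a<b≤a
g: flip: (181,78,9)→(9,-78,181)
g: translate: b→-6 (≡-78 mod 18), so (9,-78,181)→(9,-6,13)
g: reduced (well bottom): (9,-6,13) with a≤c, −a<b≤a
reduced forms (9, -6, 13) vs (9, -6, 13) ⇒ equivalent

yes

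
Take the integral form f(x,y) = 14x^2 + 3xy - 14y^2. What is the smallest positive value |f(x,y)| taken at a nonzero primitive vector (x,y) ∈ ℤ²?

river: ρ → (-14,25,3)
river: ρ → (3,23,-22)
river: ρ → (-22,21,4)
river: ρ → (4,27,-4)
river: ρ → (-4,21,22)
river: ρ → (22,23,-3)
river: ρ → (-3,25,14)
river: ρ → (14,3,-14)
closes: descent 0, river 8
min |a| on river = 3

3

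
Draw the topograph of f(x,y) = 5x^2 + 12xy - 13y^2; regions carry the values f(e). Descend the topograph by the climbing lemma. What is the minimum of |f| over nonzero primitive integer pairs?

river: ρ → (-13,14,4)
river: ρ → (4,18,-5)
river: ρ → (-5,12,13)
river: ρ → (13,14,-4)
river: ρ → (-4,18,5)
river: ρ → (5,12,-13)
closes: descent 0, river 6
min |a| on river = 4

4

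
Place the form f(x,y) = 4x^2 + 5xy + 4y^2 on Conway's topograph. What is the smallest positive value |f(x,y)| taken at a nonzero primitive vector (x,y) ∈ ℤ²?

translate: b→-3 (≡5 mod 8), so (4,5,4)→(4,-3,3)
flip: (4,-3,3)→(3,3,4)
reduced (well bottom): (3,3,4) with a≤c, −a<b≤a
well minimum = a = 3

3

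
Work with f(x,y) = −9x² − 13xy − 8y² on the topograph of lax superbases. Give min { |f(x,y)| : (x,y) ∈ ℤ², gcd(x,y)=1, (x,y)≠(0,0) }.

translate: b→-5 (≡13 mod 18), so (9,13,8)→(9,-5,4)
flip: (9,-5,4)→(4,5,9)
translate: b→-3 (≡5 mod 8), so (4,5,9)→(4,-3,8)
reduced (well bottom): (4,-3,8) with a≤c, −a<b≤a
well minimum |f| = |-4| = 4 (negative-definite)

4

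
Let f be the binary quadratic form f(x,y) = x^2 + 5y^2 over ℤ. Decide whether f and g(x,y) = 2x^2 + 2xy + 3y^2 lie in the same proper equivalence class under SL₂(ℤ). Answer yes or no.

D₁ = -20, D₂ = -20
f: reduced (well bottom): (1,0,5) with a≤c, −a<b≤a
g: reduced (well bottom): (2,2,3) with a≤c, −a<b≤a
reduced forms (1, 0, 5) vs (2, 2, 3) ⇒ inequivalent

no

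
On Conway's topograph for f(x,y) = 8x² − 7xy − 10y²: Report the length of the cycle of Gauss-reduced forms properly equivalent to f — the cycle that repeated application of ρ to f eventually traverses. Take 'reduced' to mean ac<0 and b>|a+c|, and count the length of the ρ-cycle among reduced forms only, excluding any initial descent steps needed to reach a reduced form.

D = 369, ⌊√D⌋ = 19
descent: ρ → (-10,7,8)  [lands on river]
river: ρ → (8,9,-9)
river: ρ → (-9,9,8)
river: ρ → (8,7,-10)
river: ρ → (-10,13,5)
river: ρ → (5,17,-4)
river: ρ → (-4,15,9)
river: ρ → (9,3,-10)
river: ρ → (-10,17,2)
river: ρ → (2,19,-1)
river: ρ → (-1,19,2)
river: ρ → (2,17,-10)
river: ρ → (-10,3,9)
river: ρ → (9,15,-4)
river: ρ → (-4,17,5)
river: ρ → (5,13,-10)
ρ-cycle length = 16 (tail of 1 descent step not counted)

16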